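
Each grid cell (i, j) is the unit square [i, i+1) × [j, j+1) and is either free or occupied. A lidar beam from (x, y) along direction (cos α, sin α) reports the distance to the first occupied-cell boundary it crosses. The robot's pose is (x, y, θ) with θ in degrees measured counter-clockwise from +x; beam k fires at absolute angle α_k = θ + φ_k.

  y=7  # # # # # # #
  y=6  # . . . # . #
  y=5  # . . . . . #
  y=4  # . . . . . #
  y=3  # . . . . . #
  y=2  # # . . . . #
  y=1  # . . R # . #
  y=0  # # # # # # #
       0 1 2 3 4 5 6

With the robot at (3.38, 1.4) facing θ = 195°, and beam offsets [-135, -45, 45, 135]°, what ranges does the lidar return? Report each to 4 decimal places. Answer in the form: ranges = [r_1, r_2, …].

beam 1: φ=-135°, α=60°
  dir = (cos 60°, sin 60°) = (0.5000, 0.8660); from cell (3,1)
  next x-line at t=1.2400, next y-line at t=0.6928; Δt_x=2.0000, Δt_y=1.1547
    y: enter (3,2) at t=0.6928
    x: enter (4,2) at t=1.2400
    y: enter (4,3) at t=1.8475
    y: enter (4,4) at t=3.0022
    x: enter (5,4) at t=3.2400
    y: enter (5,5) at t=4.1569
    x: enter (6,5) at t=5.2400 ← occupied
  → r_1 = 5.2400
beam 2: φ=-45°, α=150°
  dir = (cos 150°, sin 150°) = (-0.8660, 0.5000); from cell (3,1)
  next x-line at t=0.4388, next y-line at t=1.2000; Δt_x=1.1547, Δt_y=2.0000
    x: enter (2,1) at t=0.4388
    y: enter (2,2) at t=1.2000
    x: enter (1,2) at t=1.5935 ← occupied
  → r_2 = 1.5935
beam 3: φ=45°, α=240°
  dir = (cos 240°, sin 240°) = (-0.5000, -0.8660); from cell (3,1)
  next x-line at t=0.7600, next y-line at t=0.4619; Δt_x=2.0000, Δt_y=1.1547
    y: enter (3,0) at t=0.4619 ← occupied
  → r_3 = 0.4619
beam 4: φ=135°, α=330°
  dir = (cos 330°, sin 330°) = (0.8660, -0.5000); from cell (3,1)
  next x-line at t=0.7159, next y-line at t=0.8000; Δt_x=1.1547, Δt_y=2.0000
    x: enter (4,1) at t=0.7159 ← occupied
  → r_4 = 0.7159

ranges = [5.2400, 1.5935, 0.4619, 0.7159]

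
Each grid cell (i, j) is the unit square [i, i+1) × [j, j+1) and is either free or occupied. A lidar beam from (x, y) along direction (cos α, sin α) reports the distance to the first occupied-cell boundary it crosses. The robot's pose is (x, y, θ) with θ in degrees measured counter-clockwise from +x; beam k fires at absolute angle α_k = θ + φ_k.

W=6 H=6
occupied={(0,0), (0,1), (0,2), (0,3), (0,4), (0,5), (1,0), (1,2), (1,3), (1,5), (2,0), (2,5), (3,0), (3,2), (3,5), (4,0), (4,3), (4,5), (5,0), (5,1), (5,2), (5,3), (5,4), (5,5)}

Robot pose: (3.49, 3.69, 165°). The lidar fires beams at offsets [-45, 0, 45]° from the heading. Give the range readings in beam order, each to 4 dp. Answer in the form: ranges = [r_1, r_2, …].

ranges = [1.5127, 2.5778, 1.7205]

beam 1: φ=-45°, α=120°
  d=(-0.5000,0.8660)  start (3,3)  tX=0.9800 tY=0.3580  stride 1/|dx|=2.0000 1/|dy|=1.1547
    cross y-line → (3,4), t=0.3580
    cross x-line → (2,4), t=0.9800
    cross y-line → (2,5), t=1.5127 (wall)
  → r_1 = 1.5127
beam 2: φ=0°, α=165°
  d=(-0.9659,0.2588)  start (3,3)  tX=0.5073 tY=1.1977  stride 1/|dx|=1.0353 1/|dy|=3.8637
    cross x-line → (2,3), t=0.5073
    cross y-line → (2,4), t=1.1977
    cross x-line → (1,4), t=1.5426
    cross x-line → (0,4), t=2.5778 (wall)
  → r_2 = 2.5778
beam 3: φ=45°, α=210°
  d=(-0.8660,-0.5000)  start (3,3)  tX=0.5658 tY=1.3800  stride 1/|dx|=1.1547 1/|dy|=2.0000
    cross x-line → (2,3), t=0.5658
    cross y-line → (2,2), t=1.3800
    cross x-line → (1,2), t=1.7205 (wall)
  → r_3 = 1.7205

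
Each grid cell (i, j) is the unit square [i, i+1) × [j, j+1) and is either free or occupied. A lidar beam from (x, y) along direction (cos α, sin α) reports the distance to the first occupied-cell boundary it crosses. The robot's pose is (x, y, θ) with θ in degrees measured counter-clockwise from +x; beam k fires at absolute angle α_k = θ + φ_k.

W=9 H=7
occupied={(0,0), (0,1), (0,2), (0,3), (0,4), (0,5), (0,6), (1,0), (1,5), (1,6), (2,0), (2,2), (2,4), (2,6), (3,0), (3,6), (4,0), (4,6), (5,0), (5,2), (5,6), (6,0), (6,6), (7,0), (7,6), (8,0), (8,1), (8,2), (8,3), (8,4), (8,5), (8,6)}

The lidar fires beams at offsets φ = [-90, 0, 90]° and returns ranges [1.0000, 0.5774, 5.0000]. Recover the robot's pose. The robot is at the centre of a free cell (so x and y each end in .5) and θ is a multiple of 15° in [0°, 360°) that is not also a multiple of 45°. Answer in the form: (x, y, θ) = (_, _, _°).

(x, y, θ) = (6.5, 5.5, 120°)

The pose lattice has 31·16 = 496 candidates. Test each by forward raycasting.
  (7.5, 1.5, 150°): beam 2 = 1.7321 ≠ 0.5774 ✗
  (4.5, 5.5, 255°): beam 1 = 1.9319 ≠ 1.0000 ✗
  (4.5, 2.5, 15°): beam 1 = 1.5529 ≠ 1.0000 ✗
  (4.5, 1.5, 300°): beam 3 = 1.0000 ≠ 5.0000 ✗
  …
  (6.5, 5.5, 120°): r_1=1.0000, r_2=0.5774, r_3=5.0000 — all match ✓
Only this pose fits every beam.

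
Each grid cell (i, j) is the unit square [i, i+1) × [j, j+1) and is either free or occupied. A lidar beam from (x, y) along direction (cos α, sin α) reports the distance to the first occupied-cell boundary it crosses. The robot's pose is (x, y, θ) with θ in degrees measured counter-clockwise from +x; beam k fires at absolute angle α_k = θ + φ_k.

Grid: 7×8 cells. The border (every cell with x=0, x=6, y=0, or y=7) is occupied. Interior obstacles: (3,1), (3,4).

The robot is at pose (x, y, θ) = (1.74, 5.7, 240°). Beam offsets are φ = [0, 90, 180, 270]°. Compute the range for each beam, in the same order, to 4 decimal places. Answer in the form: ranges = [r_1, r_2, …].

beam 1: φ=0°, α=240°
  direction (-0.5000, -0.8660); cell (1,5); t to first gridline: x 1.4800, y 0.8083 (then +2.0000 / +1.1547)
    (1,4) via y @ 0.8083
    (0,4) via x @ 1.4800  # hit
  → r_1 = 1.4800
beam 2: φ=90°, α=330°
  direction (0.8660, -0.5000); cell (1,5); t to first gridline: x 0.3002, y 1.4000 (then +1.1547 / +2.0000)
    (2,5) via x @ 0.3002
    (2,4) via y @ 1.4000
    (3,4) via x @ 1.4549  # hit
  → r_2 = 1.4549
beam 3: φ=180°, α=60°
  direction (0.5000, 0.8660); cell (1,5); t to first gridline: x 0.5200, y 0.3464 (then +2.0000 / +1.1547)
    (1,6) via y @ 0.3464
    (2,6) via x @ 0.5200
    (2,7) via y @ 1.5011  # hit
  → r_3 = 1.5011
beam 4: φ=270°, α=150°
  direction (-0.8660, 0.5000); cell (1,5); t to first gridline: x 0.8545, y 0.6000 (then +1.1547 / +2.0000)
    (1,6) via y @ 0.6000
    (0,6) via x @ 0.8545  # hit
  → r_4 = 0.8545

ranges = [1.4800, 1.4549, 1.5011, 0.8545]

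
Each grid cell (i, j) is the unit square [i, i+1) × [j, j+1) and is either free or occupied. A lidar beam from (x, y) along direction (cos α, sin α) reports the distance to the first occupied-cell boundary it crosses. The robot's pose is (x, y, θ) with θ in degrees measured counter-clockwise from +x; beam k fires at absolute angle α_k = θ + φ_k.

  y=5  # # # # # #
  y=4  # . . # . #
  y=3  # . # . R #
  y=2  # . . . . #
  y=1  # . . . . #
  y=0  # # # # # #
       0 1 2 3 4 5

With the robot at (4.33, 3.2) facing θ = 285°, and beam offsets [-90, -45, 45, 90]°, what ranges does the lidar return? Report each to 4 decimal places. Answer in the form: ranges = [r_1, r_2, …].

ranges = [3.4475, 2.5403, 0.7736, 0.6936]

beam 1: φ=-90°, α=195°
  cosα=-0.9659 sinα=-0.2588 | (4,3) | tMaxX 0.3416 tMaxY 0.7727 | tΔX 1.0353 tΔY 3.8637
    t=0.3416 [x] (3,3)
    t=0.7727 [y] (3,2)
    t=1.3769 [x] (2,2)
    t=2.4122 [x] (1,2)
    t=3.4475 [x] (0,2) — stop
  → r_1 = 3.4475
beam 2: φ=-45°, α=240°
  cosα=-0.5000 sinα=-0.8660 | (4,3) | tMaxX 0.6600 tMaxY 0.2309 | tΔX 2.0000 tΔY 1.1547
    t=0.2309 [y] (4,2)
    t=0.6600 [x] (3,2)
    t=1.3856 [y] (3,1)
    t=2.5403 [y] (3,0) — stop
  → r_2 = 2.5403
beam 3: φ=45°, α=330°
  cosα=0.8660 sinα=-0.5000 | (4,3) | tMaxX 0.7736 tMaxY 0.4000 | tΔX 1.1547 tΔY 2.0000
    t=0.4000 [y] (4,2)
    t=0.7736 [x] (5,2) — stop
  → r_3 = 0.7736
beam 4: φ=90°, α=15°
  cosα=0.9659 sinα=0.2588 | (4,3) | tMaxX 0.6936 tMaxY 3.0910 | tΔX 1.0353 tΔY 3.8637
    t=0.6936 [x] (5,3) — stop
  → r_4 = 0.6936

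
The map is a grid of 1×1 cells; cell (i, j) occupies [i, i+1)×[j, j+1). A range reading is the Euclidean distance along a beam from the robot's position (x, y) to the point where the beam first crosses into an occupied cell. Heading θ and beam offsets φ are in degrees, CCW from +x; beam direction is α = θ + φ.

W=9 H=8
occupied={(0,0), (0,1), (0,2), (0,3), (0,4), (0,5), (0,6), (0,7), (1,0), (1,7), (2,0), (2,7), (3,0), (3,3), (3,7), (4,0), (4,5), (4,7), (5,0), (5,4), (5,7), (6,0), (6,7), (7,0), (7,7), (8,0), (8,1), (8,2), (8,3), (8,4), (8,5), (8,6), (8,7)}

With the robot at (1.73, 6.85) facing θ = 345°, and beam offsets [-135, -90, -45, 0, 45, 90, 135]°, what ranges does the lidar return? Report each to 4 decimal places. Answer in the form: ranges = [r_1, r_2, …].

ranges = [0.8429, 2.8205, 3.2909, 3.2841, 0.3000, 0.1553, 0.1732]

beam 1: φ=-135°, α=210°
  direction (-0.8660, -0.5000); cell (1,6); t to first gridline: x 0.8429, y 1.7000 (then +1.1547 / +2.0000)
    (0,6) via x @ 0.8429  # hit
  → r_1 = 0.8429
beam 2: φ=-90°, α=255°
  direction (-0.2588, -0.9659); cell (1,6); t to first gridline: x 2.8205, y 0.8800 (then +3.8637 / +1.0353)
    (1,5) via y @ 0.8800
    (1,4) via y @ 1.9153
    (0,4) via x @ 2.8205  # hit
  → r_2 = 2.8205
beam 3: φ=-45°, α=300°
  direction (0.5000, -0.8660); cell (1,6); t to first gridline: x 0.5400, y 0.9815 (then +2.0000 / +1.1547)
    (2,6) via x @ 0.5400
    (2,5) via y @ 0.9815
    (2,4) via y @ 2.1362
    (3,4) via x @ 2.5400
    (3,3) via y @ 3.2909  # hit
  → r_3 = 3.2909
beam 4: φ=0°, α=345°
  direction (0.9659, -0.2588); cell (1,6); t to first gridline: x 0.2795, y 3.2841 (then +1.0353 / +3.8637)
    (2,6) via x @ 0.2795
    (3,6) via x @ 1.3148
    (4,6) via x @ 2.3501
    (4,5) via y @ 3.2841  # hit
  → r_4 = 3.2841
beam 5: φ=45°, α=30°
  direction (0.8660, 0.5000); cell (1,6); t to first gridline: x 0.3118, y 0.3000 (then +1.1547 / +2.0000)
    (1,7) via y @ 0.3000  # hit
  → r_5 = 0.3000
beam 6: φ=90°, α=75°
  direction (0.2588, 0.9659); cell (1,6); t to first gridline: x 1.0432, y 0.1553 (then +3.8637 / +1.0353)
    (1,7) via y @ 0.1553  # hit
  → r_6 = 0.1553
beam 7: φ=135°, α=120°
  direction (-0.5000, 0.8660); cell (1,6); t to first gridline: x 1.4600, y 0.1732 (then +2.0000 / +1.1547)
    (1,7) via y @ 0.1732  # hit
  → r_7 = 0.1732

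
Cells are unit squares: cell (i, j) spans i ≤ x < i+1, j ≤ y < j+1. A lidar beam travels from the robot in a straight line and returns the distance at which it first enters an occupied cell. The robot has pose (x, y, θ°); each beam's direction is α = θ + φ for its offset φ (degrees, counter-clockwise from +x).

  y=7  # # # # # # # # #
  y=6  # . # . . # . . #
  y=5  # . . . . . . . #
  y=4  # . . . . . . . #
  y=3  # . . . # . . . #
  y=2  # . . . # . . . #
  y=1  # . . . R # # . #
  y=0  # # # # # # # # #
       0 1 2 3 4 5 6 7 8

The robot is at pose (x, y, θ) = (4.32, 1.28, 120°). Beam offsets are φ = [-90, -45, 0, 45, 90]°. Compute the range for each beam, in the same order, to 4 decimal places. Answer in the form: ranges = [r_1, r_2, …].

ranges = [0.7852, 0.7454, 6.6049, 3.4371, 0.5600]

beam 1: φ=-90°, α=30°
  direction (0.8660, 0.5000); cell (4,1); t to first gridline: x 0.7852, y 1.4400 (then +1.1547 / +2.0000)
    (5,1) via x @ 0.7852  # hit
  → r_1 = 0.7852
beam 2: φ=-45°, α=75°
  direction (0.2588, 0.9659); cell (4,1); t to first gridline: x 2.6273, y 0.7454 (then +3.8637 / +1.0353)
    (4,2) via y @ 0.7454  # hit
  → r_2 = 0.7454
beam 3: φ=0°, α=120°
  direction (-0.5000, 0.8660); cell (4,1); t to first gridline: x 0.6400, y 0.8314 (then +2.0000 / +1.1547)
    (3,1) via x @ 0.6400
    (3,2) via y @ 0.8314
    (3,3) via y @ 1.9861
    (2,3) via x @ 2.6400
    (2,4) via y @ 3.1408
    (2,5) via y @ 4.2955
    (1,5) via x @ 4.6400
    (1,6) via y @ 5.4502
    (1,7) via y @ 6.6049  # hit
  → r_3 = 6.6049
beam 4: φ=45°, α=165°
  direction (-0.9659, 0.2588); cell (4,1); t to first gridline: x 0.3313, y 2.7819 (then +1.0353 / +3.8637)
    (3,1) via x @ 0.3313
    (2,1) via x @ 1.3666
    (1,1) via x @ 2.4018
    (1,2) via y @ 2.7819
    (0,2) via x @ 3.4371  # hit
  → r_4 = 3.4371
beam 5: φ=90°, α=210°
  direction (-0.8660, -0.5000); cell (4,1); t to first gridline: x 0.3695, y 0.5600 (then +1.1547 / +2.0000)
    (3,1) via x @ 0.3695
    (3,0) via y @ 0.5600  # hit
  → r_5 = 0.5600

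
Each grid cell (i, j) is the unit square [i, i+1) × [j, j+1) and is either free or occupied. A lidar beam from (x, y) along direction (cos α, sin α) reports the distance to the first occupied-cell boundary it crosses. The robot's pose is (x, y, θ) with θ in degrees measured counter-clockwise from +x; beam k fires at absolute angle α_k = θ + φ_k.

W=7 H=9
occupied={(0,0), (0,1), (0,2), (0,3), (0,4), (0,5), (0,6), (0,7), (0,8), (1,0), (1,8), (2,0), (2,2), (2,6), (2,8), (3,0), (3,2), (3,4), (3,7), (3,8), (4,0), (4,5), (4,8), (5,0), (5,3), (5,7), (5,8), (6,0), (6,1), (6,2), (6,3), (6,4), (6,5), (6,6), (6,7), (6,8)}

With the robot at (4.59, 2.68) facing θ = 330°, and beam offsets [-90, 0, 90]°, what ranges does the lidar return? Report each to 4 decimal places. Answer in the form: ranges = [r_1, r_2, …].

beam 1: φ=-90°, α=240°
  direction (-0.5000, -0.8660); cell (4,2); t to first gridline: x 1.1800, y 0.7852 (then +2.0000 / +1.1547)
    (4,1) via y @ 0.7852
    (3,1) via x @ 1.1800
    (3,0) via y @ 1.9399  # hit
  → r_1 = 1.9399
beam 2: φ=0°, α=330°
  direction (0.8660, -0.5000); cell (4,2); t to first gridline: x 0.4734, y 1.3600 (then +1.1547 / +2.0000)
    (5,2) via x @ 0.4734
    (5,1) via y @ 1.3600
    (6,1) via x @ 1.6281  # hit
  → r_2 = 1.6281
beam 3: φ=90°, α=60°
  direction (0.5000, 0.8660); cell (4,2); t to first gridline: x 0.8200, y 0.3695 (then +2.0000 / +1.1547)
    (4,3) via y @ 0.3695
    (5,3) via x @ 0.8200  # hit
  → r_3 = 0.8200

ranges = [1.9399, 1.6281, 0.8200]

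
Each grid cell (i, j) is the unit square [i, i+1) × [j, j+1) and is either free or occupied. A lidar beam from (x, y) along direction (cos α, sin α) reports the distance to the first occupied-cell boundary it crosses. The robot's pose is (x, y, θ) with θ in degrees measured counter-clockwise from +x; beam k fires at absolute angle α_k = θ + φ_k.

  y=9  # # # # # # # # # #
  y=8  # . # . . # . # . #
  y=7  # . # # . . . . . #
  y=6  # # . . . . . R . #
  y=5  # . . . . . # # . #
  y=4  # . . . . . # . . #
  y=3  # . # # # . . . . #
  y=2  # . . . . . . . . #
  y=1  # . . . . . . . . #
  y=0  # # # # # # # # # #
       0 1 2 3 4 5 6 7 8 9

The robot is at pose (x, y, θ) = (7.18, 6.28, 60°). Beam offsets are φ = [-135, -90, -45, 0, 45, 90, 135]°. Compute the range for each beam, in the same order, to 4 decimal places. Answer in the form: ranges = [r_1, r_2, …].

beam 1: φ=-135°, α=285°
  d=(0.2588,-0.9659)  start (7,6)  tX=3.1682 tY=0.2899  stride 1/|dx|=3.8637 1/|dy|=1.0353
    cross y-line → (7,5), t=0.2899 (wall)
  → r_1 = 0.2899
beam 2: φ=-90°, α=330°
  d=(0.8660,-0.5000)  start (7,6)  tX=0.9469 tY=0.5600  stride 1/|dx|=1.1547 1/|dy|=2.0000
    cross y-line → (7,5), t=0.5600 (wall)
  → r_2 = 0.5600
beam 3: φ=-45°, α=15°
  d=(0.9659,0.2588)  start (7,6)  tX=0.8489 tY=2.7819  stride 1/|dx|=1.0353 1/|dy|=3.8637
    cross x-line → (8,6), t=0.8489
    cross x-line → (9,6), t=1.8842 (wall)
  → r_3 = 1.8842
beam 4: φ=0°, α=60°
  d=(0.5000,0.8660)  start (7,6)  tX=1.6400 tY=0.8314  stride 1/|dx|=2.0000 1/|dy|=1.1547
    cross y-line → (7,7), t=0.8314
    cross x-line → (8,7), t=1.6400
    cross y-line → (8,8), t=1.9861
    cross y-line → (8,9), t=3.1408 (wall)
  → r_4 = 3.1408
beam 5: φ=45°, α=105°
  d=(-0.2588,0.9659)  start (7,6)  tX=0.6955 tY=0.7454  stride 1/|dx|=3.8637 1/|dy|=1.0353
    cross x-line → (6,6), t=0.6955
    cross y-line → (6,7), t=0.7454
    cross y-line → (6,8), t=1.7807
    cross y-line → (6,9), t=2.8160 (wall)
  → r_5 = 2.8160
beam 6: φ=90°, α=150°
  d=(-0.8660,0.5000)  start (7,6)  tX=0.2078 tY=1.4400  stride 1/|dx|=1.1547 1/|dy|=2.0000
    cross x-line → (6,6), t=0.2078
    cross x-line → (5,6), t=1.3625
    cross y-line → (5,7), t=1.4400
    cross x-line → (4,7), t=2.5172
    cross y-line → (4,8), t=3.4400
    cross x-line → (3,8), t=3.6719
    cross x-line → (2,8), t=4.8266 (wall)
  → r_6 = 4.8266
beam 7: φ=135°, α=195°
  d=(-0.9659,-0.2588)  start (7,6)  tX=0.1863 tY=1.0818  stride 1/|dx|=1.0353 1/|dy|=3.8637
    cross x-line → (6,6), t=0.1863
    cross y-line → (6,5), t=1.0818 (wall)
  → r_7 = 1.0818

ranges = [0.2899, 0.5600, 1.8842, 3.1408, 2.8160, 4.8266, 1.0818]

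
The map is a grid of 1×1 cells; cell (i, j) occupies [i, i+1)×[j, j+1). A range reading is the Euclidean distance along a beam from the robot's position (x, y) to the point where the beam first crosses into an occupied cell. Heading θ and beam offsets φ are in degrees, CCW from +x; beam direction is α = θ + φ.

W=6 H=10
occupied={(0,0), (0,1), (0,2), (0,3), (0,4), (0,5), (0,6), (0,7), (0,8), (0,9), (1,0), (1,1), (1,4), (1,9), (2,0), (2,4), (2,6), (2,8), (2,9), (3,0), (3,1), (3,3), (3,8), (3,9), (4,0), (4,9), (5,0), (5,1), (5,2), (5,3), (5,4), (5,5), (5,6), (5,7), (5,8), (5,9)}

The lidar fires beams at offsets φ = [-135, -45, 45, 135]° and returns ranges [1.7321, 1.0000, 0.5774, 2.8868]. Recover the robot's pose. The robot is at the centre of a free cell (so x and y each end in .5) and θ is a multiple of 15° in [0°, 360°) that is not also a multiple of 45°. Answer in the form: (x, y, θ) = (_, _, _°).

(x, y, θ) = (4.5, 5.5, 345°)

Enumerate (i+0.5, j+0.5, θ) over the 24 free cells and 16 admissible headings. For each, cast all 4 beams and compare to the given ranges.
  (4.5, 2.5, 150°): beam 1 = 0.5176 ≠ 1.7321 ✗
  (1.5, 5.5, 195°): beam 1 = 1.0000 ≠ 1.7321 ✗
  (4.5, 2.5, 285°): beam 1 = 1.0000 ≠ 1.7321 ✗
  (1.5, 3.5, 330°): beam 1 = 0.5176 ≠ 1.7321 ✗
  …
  (4.5, 5.5, 345°): r_1=1.7321, r_2=1.0000, r_3=0.5774, r_4=2.8868 — all match ✓
Unique over the lattice → pose = (4.5, 5.5, 345°).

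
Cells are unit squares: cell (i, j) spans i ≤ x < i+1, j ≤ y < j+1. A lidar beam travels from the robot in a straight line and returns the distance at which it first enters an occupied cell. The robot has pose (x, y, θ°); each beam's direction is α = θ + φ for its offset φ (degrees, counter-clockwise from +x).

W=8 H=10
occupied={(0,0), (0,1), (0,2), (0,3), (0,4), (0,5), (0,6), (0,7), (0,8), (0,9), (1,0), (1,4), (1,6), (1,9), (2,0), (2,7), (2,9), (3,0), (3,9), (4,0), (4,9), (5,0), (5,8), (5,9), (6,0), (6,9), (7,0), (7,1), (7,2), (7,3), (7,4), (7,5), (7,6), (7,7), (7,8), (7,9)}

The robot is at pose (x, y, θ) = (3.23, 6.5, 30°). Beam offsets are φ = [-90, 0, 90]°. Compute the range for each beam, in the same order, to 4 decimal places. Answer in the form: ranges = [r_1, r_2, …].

beam 1: φ=-90°, α=300°
  d=(0.5000,-0.8660)  start (3,6)  tX=1.5400 tY=0.5774  stride 1/|dx|=2.0000 1/|dy|=1.1547
    cross y-line → (3,5), t=0.5774
    cross x-line → (4,5), t=1.5400
    cross y-line → (4,4), t=1.7321
    cross y-line → (4,3), t=2.8868
    cross x-line → (5,3), t=3.5400
    cross y-line → (5,2), t=4.0415
    cross y-line → (5,1), t=5.1962
    cross x-line → (6,1), t=5.5400
    cross y-line → (6,0), t=6.3509 (wall)
  → r_1 = 6.3509
beam 2: φ=0°, α=30°
  d=(0.8660,0.5000)  start (3,6)  tX=0.8891 tY=1.0000  stride 1/|dx|=1.1547 1/|dy|=2.0000
    cross x-line → (4,6), t=0.8891
    cross y-line → (4,7), t=1.0000
    cross x-line → (5,7), t=2.0438
    cross y-line → (5,8), t=3.0000 (wall)
  → r_2 = 3.0000
beam 3: φ=90°, α=120°
  d=(-0.5000,0.8660)  start (3,6)  tX=0.4600 tY=0.5774  stride 1/|dx|=2.0000 1/|dy|=1.1547
    cross x-line → (2,6), t=0.4600
    cross y-line → (2,7), t=0.5774 (wall)
  → r_3 = 0.5774

ranges = [6.3509, 3.0000, 0.5774]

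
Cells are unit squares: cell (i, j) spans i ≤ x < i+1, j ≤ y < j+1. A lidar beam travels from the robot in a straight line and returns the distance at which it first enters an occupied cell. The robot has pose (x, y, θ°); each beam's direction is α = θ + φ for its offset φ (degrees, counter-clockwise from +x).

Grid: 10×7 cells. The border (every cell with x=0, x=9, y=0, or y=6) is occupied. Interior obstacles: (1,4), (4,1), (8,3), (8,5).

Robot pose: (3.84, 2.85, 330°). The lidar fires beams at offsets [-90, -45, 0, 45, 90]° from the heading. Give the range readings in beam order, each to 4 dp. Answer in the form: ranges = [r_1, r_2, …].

beam 1: φ=-90°, α=240°
  direction (-0.5000, -0.8660); cell (3,2); t to first gridline: x 1.6800, y 0.9815 (then +2.0000 / +1.1547)
    (3,1) via y @ 0.9815
    (2,1) via x @ 1.6800
    (2,0) via y @ 2.1362  # hit
  → r_1 = 2.1362
beam 2: φ=-45°, α=285°
  direction (0.2588, -0.9659); cell (3,2); t to first gridline: x 0.6182, y 0.8800 (then +3.8637 / +1.0353)
    (4,2) via x @ 0.6182
    (4,1) via y @ 0.8800  # hit
  → r_2 = 0.8800
beam 3: φ=0°, α=330°
  direction (0.8660, -0.5000); cell (3,2); t to first gridline: x 0.1848, y 1.7000 (then +1.1547 / +2.0000)
    (4,2) via x @ 0.1848
    (5,2) via x @ 1.3395
    (5,1) via y @ 1.7000
    (6,1) via x @ 2.4942
    (7,1) via x @ 3.6489
    (7,0) via y @ 3.7000  # hit
  → r_3 = 3.7000
beam 4: φ=45°, α=15°
  direction (0.9659, 0.2588); cell (3,2); t to first gridline: x 0.1656, y 0.5796 (then +1.0353 / +3.8637)
    (4,2) via x @ 0.1656
    (4,3) via y @ 0.5796
    (5,3) via x @ 1.2009
    (6,3) via x @ 2.2362
    (7,3) via x @ 3.2715
    (8,3) via x @ 4.3067  # hit
  → r_4 = 4.3067
beam 5: φ=90°, α=60°
  direction (0.5000, 0.8660); cell (3,2); t to first gridline: x 0.3200, y 0.1732 (then +2.0000 / +1.1547)
    (3,3) via y @ 0.1732
    (4,3) via x @ 0.3200
    (4,4) via y @ 1.3279
    (5,4) via x @ 2.3200
    (5,5) via y @ 2.4826
    (5,6) via y @ 3.6373  # hit
  → r_5 = 3.6373

ranges = [2.1362, 0.8800, 3.7000, 4.3067, 3.6373]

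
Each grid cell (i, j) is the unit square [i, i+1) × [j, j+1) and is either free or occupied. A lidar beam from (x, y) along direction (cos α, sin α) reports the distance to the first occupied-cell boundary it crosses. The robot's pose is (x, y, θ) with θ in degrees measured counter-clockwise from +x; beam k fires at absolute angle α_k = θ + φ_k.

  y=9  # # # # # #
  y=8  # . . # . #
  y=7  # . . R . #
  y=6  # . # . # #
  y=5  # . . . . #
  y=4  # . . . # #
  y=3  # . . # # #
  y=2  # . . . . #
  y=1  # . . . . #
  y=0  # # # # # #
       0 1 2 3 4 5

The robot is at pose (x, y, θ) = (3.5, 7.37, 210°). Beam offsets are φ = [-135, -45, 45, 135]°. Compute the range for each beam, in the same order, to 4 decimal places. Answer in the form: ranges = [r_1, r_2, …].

beam 1: φ=-135°, α=75°
  cosα=0.2588 sinα=0.9659 | (3,7) | tMaxX 1.9319 tMaxY 0.6522 | tΔX 3.8637 tΔY 1.0353
    t=0.6522 [y] (3,8) — stop
  → r_1 = 0.6522
beam 2: φ=-45°, α=165°
  cosα=-0.9659 sinα=0.2588 | (3,7) | tMaxX 0.5176 tMaxY 2.4341 | tΔX 1.0353 tΔY 3.8637
    t=0.5176 [x] (2,7)
    t=1.5529 [x] (1,7)
    t=2.4341 [y] (1,8)
    t=2.5882 [x] (0,8) — stop
  → r_2 = 2.5882
beam 3: φ=45°, α=255°
  cosα=-0.2588 sinα=-0.9659 | (3,7) | tMaxX 1.9319 tMaxY 0.3831 | tΔX 3.8637 tΔY 1.0353
    t=0.3831 [y] (3,6)
    t=1.4183 [y] (3,5)
    t=1.9319 [x] (2,5)
    t=2.4536 [y] (2,4)
    t=3.4889 [y] (2,3)
    t=4.5242 [y] (2,2)
    t=5.5594 [y] (2,1)
    t=5.7956 [x] (1,1)
    t=6.5947 [y] (1,0) — stop
  → r_3 = 6.5947
beam 4: φ=135°, α=345°
  cosα=0.9659 sinα=-0.2588 | (3,7) | tMaxX 0.5176 tMaxY 1.4296 | tΔX 1.0353 tΔY 3.8637
    t=0.5176 [x] (4,7)
    t=1.4296 [y] (4,6) — stop
  → r_4 = 1.4296

ranges = [0.6522, 2.5882, 6.5947, 1.4296]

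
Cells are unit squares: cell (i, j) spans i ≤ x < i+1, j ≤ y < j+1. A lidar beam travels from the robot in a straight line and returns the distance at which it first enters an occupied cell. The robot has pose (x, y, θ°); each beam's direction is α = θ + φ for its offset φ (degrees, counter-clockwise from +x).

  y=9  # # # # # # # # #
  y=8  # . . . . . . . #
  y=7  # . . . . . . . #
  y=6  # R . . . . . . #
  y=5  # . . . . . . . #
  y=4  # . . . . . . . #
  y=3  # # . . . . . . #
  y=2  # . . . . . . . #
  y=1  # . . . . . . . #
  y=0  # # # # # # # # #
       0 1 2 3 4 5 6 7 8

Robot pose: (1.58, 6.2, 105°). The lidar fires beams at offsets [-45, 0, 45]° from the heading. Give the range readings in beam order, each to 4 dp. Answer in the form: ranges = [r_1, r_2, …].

beam 1: φ=-45°, α=60°
  d=(0.5000,0.8660)  start (1,6)  tX=0.8400 tY=0.9238  stride 1/|dx|=2.0000 1/|dy|=1.1547
    cross x-line → (2,6), t=0.8400
    cross y-line → (2,7), t=0.9238
    cross y-line → (2,8), t=2.0785
    cross x-line → (3,8), t=2.8400
    cross y-line → (3,9), t=3.2332 (wall)
  → r_1 = 3.2332
beam 2: φ=0°, α=105°
  d=(-0.2588,0.9659)  start (1,6)  tX=2.2409 tY=0.8282  stride 1/|dx|=3.8637 1/|dy|=1.0353
    cross y-line → (1,7), t=0.8282
    cross y-line → (1,8), t=1.8635
    cross x-line → (0,8), t=2.2409 (wall)
  → r_2 = 2.2409
beam 3: φ=45°, α=150°
  d=(-0.8660,0.5000)  start (1,6)  tX=0.6697 tY=1.6000  stride 1/|dx|=1.1547 1/|dy|=2.0000
    cross x-line → (0,6), t=0.6697 (wall)
  → r_3 = 0.6697

ranges = [3.2332, 2.2409, 0.6697]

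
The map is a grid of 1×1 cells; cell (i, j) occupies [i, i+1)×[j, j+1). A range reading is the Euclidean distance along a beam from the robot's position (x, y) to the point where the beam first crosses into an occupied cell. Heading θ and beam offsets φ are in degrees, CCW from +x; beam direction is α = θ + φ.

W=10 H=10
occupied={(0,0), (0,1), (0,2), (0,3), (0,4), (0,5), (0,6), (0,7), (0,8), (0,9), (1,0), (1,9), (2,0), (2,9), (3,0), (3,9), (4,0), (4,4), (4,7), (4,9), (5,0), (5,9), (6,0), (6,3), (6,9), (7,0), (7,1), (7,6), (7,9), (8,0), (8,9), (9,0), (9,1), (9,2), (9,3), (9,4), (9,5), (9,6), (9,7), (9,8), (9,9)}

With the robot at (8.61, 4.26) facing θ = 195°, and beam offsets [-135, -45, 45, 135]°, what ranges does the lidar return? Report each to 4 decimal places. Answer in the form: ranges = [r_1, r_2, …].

beam 1: φ=-135°, α=60°
  dir = (cos 60°, sin 60°) = (0.5000, 0.8660); from cell (8,4)
  next x-line at t=0.7800, next y-line at t=0.8545; Δt_x=2.0000, Δt_y=1.1547
    x: enter (9,4) at t=0.7800 ← occupied
  → r_1 = 0.7800
beam 2: φ=-45°, α=150°
  dir = (cos 150°, sin 150°) = (-0.8660, 0.5000); from cell (8,4)
  next x-line at t=0.7044, next y-line at t=1.4800; Δt_x=1.1547, Δt_y=2.0000
    x: enter (7,4) at t=0.7044
    y: enter (7,5) at t=1.4800
    x: enter (6,5) at t=1.8591
    x: enter (5,5) at t=3.0138
    y: enter (5,6) at t=3.4800
    x: enter (4,6) at t=4.1685
    x: enter (3,6) at t=5.3232
    y: enter (3,7) at t=5.4800
    x: enter (2,7) at t=6.4779
    y: enter (2,8) at t=7.4800
    x: enter (1,8) at t=7.6326
    x: enter (0,8) at t=8.7873 ← occupied
  → r_2 = 8.7873
beam 3: φ=45°, α=240°
  dir = (cos 240°, sin 240°) = (-0.5000, -0.8660); from cell (8,4)
  next x-line at t=1.2200, next y-line at t=0.3002; Δt_x=2.0000, Δt_y=1.1547
    y: enter (8,3) at t=0.3002
    x: enter (7,3) at t=1.2200
    y: enter (7,2) at t=1.4549
    y: enter (7,1) at t=2.6096 ← occupied
  → r_3 = 2.6096
beam 4: φ=135°, α=330°
  dir = (cos 330°, sin 330°) = (0.8660, -0.5000); from cell (8,4)
  next x-line at t=0.4503, next y-line at t=0.5200; Δt_x=1.1547, Δt_y=2.0000
    x: enter (9,4) at t=0.4503 ← occupied
  → r_4 = 0.4503

ranges = [0.7800, 8.7873, 2.6096, 0.4503]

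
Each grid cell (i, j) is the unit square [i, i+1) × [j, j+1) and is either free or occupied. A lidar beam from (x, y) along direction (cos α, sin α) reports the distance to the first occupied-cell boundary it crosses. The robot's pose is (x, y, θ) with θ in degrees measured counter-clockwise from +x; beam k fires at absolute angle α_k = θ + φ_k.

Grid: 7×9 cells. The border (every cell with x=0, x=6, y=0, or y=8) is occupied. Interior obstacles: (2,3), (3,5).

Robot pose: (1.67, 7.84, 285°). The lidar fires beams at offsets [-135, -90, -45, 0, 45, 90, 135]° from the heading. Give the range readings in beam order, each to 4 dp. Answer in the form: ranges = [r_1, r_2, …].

beam 1: φ=-135°, α=150°
  cosα=-0.8660 sinα=0.5000 | (1,7) | tMaxX 0.7736 tMaxY 0.3200 | tΔX 1.1547 tΔY 2.0000
    t=0.3200 [y] (1,8) — stop
  → r_1 = 0.3200
beam 2: φ=-90°, α=195°
  cosα=-0.9659 sinα=-0.2588 | (1,7) | tMaxX 0.6936 tMaxY 3.2455 | tΔX 1.0353 tΔY 3.8637
    t=0.6936 [x] (0,7) — stop
  → r_2 = 0.6936
beam 3: φ=-45°, α=240°
  cosα=-0.5000 sinα=-0.8660 | (1,7) | tMaxX 1.3400 tMaxY 0.9699 | tΔX 2.0000 tΔY 1.1547
    t=0.9699 [y] (1,6)
    t=1.3400 [x] (0,6) — stop
  → r_3 = 1.3400
beam 4: φ=0°, α=285°
  cosα=0.2588 sinα=-0.9659 | (1,7) | tMaxX 1.2750 tMaxY 0.8696 | tΔX 3.8637 tΔY 1.0353
    t=0.8696 [y] (1,6)
    t=1.2750 [x] (2,6)
    t=1.9049 [y] (2,5)
    t=2.9402 [y] (2,4)
    t=3.9755 [y] (2,3) — stop
  → r_4 = 3.9755
beam 5: φ=45°, α=330°
  cosα=0.8660 sinα=-0.5000 | (1,7) | tMaxX 0.3811 tMaxY 1.6800 | tΔX 1.1547 tΔY 2.0000
    t=0.3811 [x] (2,7)
    t=1.5358 [x] (3,7)
    t=1.6800 [y] (3,6)
    t=2.6905 [x] (4,6)
    t=3.6800 [y] (4,5)
    t=3.8452 [x] (5,5)
    t=4.9999 [x] (6,5) — stop
  → r_5 = 4.9999
beam 6: φ=90°, α=15°
  cosα=0.9659 sinα=0.2588 | (1,7) | tMaxX 0.3416 tMaxY 0.6182 | tΔX 1.0353 tΔY 3.8637
    t=0.3416 [x] (2,7)
    t=0.6182 [y] (2,8) — stop
  → r_6 = 0.6182
beam 7: φ=135°, α=60°
  cosα=0.5000 sinα=0.8660 | (1,7) | tMaxX 0.6600 tMaxY 0.1848 | tΔX 2.0000 tΔY 1.1547
    t=0.1848 [y] (1,8) — stop
  → r_7 = 0.1848

ranges = [0.3200, 0.6936, 1.3400, 3.9755, 4.9999, 0.6182, 0.1848]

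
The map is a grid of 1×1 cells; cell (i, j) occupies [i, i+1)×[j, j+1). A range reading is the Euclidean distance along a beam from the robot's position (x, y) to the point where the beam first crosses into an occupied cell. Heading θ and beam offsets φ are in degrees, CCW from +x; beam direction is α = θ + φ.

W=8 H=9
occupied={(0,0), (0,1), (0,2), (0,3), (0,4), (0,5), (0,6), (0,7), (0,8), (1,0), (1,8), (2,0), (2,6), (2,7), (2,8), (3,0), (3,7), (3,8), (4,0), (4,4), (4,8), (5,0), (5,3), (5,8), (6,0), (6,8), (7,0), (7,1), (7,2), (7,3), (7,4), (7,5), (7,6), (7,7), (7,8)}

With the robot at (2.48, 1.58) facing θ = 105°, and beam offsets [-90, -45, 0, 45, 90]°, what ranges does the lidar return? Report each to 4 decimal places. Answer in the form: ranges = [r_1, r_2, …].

ranges = [4.6794, 3.0400, 5.7183, 1.7090, 1.5322]

beam 1: φ=-90°, α=15°
  direction (0.9659, 0.2588); cell (2,1); t to first gridline: x 0.5383, y 1.6228 (then +1.0353 / +3.8637)
    (3,1) via x @ 0.5383
    (4,1) via x @ 1.5736
    (4,2) via y @ 1.6228
    (5,2) via x @ 2.6089
    (6,2) via x @ 3.6442
    (7,2) via x @ 4.6794  # hit
  → r_1 = 4.6794
beam 2: φ=-45°, α=60°
  direction (0.5000, 0.8660); cell (2,1); t to first gridline: x 1.0400, y 0.4850 (then +2.0000 / +1.1547)
    (2,2) via y @ 0.4850
    (3,2) via x @ 1.0400
    (3,3) via y @ 1.6397
    (3,4) via y @ 2.7944
    (4,4) via x @ 3.0400  # hit
  → r_2 = 3.0400
beam 3: φ=0°, α=105°
  direction (-0.2588, 0.9659); cell (2,1); t to first gridline: x 1.8546, y 0.4348 (then +3.8637 / +1.0353)
    (2,2) via y @ 0.4348
    (2,3) via y @ 1.4701
    (1,3) via x @ 1.8546
    (1,4) via y @ 2.5054
    (1,5) via y @ 3.5406
    (1,6) via y @ 4.5759
    (1,7) via y @ 5.6112
    (0,7) via x @ 5.7183  # hit
  → r_3 = 5.7183
beam 4: φ=45°, α=150°
  direction (-0.8660, 0.5000); cell (2,1); t to first gridline: x 0.5543, y 0.8400 (then +1.1547 / +2.0000)
    (1,1) via x @ 0.5543
    (1,2) via y @ 0.8400
    (0,2) via x @ 1.7090  # hit
  → r_4 = 1.7090
beam 5: φ=90°, α=195°
  direction (-0.9659, -0.2588); cell (2,1); t to first gridline: x 0.4969, y 2.2409 (then +1.0353 / +3.8637)
    (1,1) via x @ 0.4969
    (0,1) via x @ 1.5322  # hit
  → r_5 = 1.5322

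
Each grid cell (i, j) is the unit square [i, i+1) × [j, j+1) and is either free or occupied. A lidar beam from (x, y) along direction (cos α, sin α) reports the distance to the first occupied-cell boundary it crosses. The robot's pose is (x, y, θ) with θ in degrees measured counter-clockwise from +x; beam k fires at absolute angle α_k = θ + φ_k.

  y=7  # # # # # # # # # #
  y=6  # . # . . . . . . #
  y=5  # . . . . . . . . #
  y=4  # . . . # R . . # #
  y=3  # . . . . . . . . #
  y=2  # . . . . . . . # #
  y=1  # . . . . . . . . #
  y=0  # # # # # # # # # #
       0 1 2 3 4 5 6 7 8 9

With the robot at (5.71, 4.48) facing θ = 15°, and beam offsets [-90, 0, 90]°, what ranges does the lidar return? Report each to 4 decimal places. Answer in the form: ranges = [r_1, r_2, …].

beam 1: φ=-90°, α=285°
  dir = (cos 285°, sin 285°) = (0.2588, -0.9659); from cell (5,4)
  next x-line at t=1.1205, next y-line at t=0.4969; Δt_x=3.8637, Δt_y=1.0353
    y: enter (5,3) at t=0.4969
    x: enter (6,3) at t=1.1205
    y: enter (6,2) at t=1.5322
    y: enter (6,1) at t=2.5675
    y: enter (6,0) at t=3.6028 ← occupied
  → r_1 = 3.6028
beam 2: φ=0°, α=15°
  dir = (cos 15°, sin 15°) = (0.9659, 0.2588); from cell (5,4)
  next x-line at t=0.3002, next y-line at t=2.0091; Δt_x=1.0353, Δt_y=3.8637
    x: enter (6,4) at t=0.3002
    x: enter (7,4) at t=1.3355
    y: enter (7,5) at t=2.0091
    x: enter (8,5) at t=2.3708
    x: enter (9,5) at t=3.4061 ← occupied
  → r_2 = 3.4061
beam 3: φ=90°, α=105°
  dir = (cos 105°, sin 105°) = (-0.2588, 0.9659); from cell (5,4)
  next x-line at t=2.7432, next y-line at t=0.5383; Δt_x=3.8637, Δt_y=1.0353
    y: enter (5,5) at t=0.5383
    y: enter (5,6) at t=1.5736
    y: enter (5,7) at t=2.6089 ← occupied
  → r_3 = 2.6089

ranges = [3.6028, 3.4061, 2.6089]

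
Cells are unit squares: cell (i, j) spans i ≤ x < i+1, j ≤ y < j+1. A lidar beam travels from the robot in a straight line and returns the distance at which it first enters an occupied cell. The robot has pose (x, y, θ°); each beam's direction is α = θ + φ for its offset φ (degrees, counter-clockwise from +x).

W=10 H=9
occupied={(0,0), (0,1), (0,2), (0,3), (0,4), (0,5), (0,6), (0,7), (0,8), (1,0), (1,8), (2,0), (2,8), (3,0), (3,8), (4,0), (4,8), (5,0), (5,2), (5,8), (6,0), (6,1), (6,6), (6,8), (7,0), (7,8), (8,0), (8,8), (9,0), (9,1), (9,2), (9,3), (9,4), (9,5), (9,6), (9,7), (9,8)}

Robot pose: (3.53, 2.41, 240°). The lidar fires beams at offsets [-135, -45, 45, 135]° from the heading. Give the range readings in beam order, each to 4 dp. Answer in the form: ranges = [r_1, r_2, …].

ranges = [5.7872, 2.6192, 1.4597, 1.5219]

beam 1: φ=-135°, α=105°
  direction (-0.2588, 0.9659); cell (3,2); t to first gridline: x 2.0478, y 0.6108 (then +3.8637 / +1.0353)
    (3,3) via y @ 0.6108
    (3,4) via y @ 1.6461
    (2,4) via x @ 2.0478
    (2,5) via y @ 2.6814
    (2,6) via y @ 3.7166
    (2,7) via y @ 4.7519
    (2,8) via y @ 5.7872  # hit
  → r_1 = 5.7872
beam 2: φ=-45°, α=195°
  direction (-0.9659, -0.2588); cell (3,2); t to first gridline: x 0.5487, y 1.5841 (then +1.0353 / +3.8637)
    (2,2) via x @ 0.5487
    (1,2) via x @ 1.5840
    (1,1) via y @ 1.5841
    (0,1) via x @ 2.6192  # hit
  → r_2 = 2.6192
beam 3: φ=45°, α=285°
  direction (0.2588, -0.9659); cell (3,2); t to first gridline: x 1.8159, y 0.4245 (then +3.8637 / +1.0353)
    (3,1) via y @ 0.4245
    (3,0) via y @ 1.4597  # hit
  → r_3 = 1.4597
beam 4: φ=135°, α=15°
  direction (0.9659, 0.2588); cell (3,2); t to first gridline: x 0.4866, y 2.2796 (then +1.0353 / +3.8637)
    (4,2) via x @ 0.4866
    (5,2) via x @ 1.5219  # hit
  → r_4 = 1.5219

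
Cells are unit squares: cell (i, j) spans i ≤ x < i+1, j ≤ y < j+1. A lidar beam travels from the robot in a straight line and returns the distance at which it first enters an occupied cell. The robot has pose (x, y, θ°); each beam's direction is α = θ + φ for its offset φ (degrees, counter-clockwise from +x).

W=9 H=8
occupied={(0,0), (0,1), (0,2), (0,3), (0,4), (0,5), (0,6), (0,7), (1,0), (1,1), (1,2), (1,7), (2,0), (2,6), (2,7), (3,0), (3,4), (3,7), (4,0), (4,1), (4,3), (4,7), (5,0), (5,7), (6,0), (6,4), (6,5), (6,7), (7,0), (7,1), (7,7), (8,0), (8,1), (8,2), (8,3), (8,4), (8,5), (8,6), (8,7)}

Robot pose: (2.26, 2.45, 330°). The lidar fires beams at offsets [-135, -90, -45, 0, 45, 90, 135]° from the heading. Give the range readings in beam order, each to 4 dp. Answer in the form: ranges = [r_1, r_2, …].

ranges = [0.2692, 0.5200, 1.5012, 2.0092, 2.1250, 1.7898, 4.7105]

beam 1: φ=-135°, α=195°
  direction (-0.9659, -0.2588); cell (2,2); t to first gridline: x 0.2692, y 1.7387 (then +1.0353 / +3.8637)
    (1,2) via x @ 0.2692  # hit
  → r_1 = 0.2692
beam 2: φ=-90°, α=240°
  direction (-0.5000, -0.8660); cell (2,2); t to first gridline: x 0.5200, y 0.5196 (then +2.0000 / +1.1547)
    (2,1) via y @ 0.5196
    (1,1) via x @ 0.5200  # hit
  → r_2 = 0.5200
beam 3: φ=-45°, α=285°
  direction (0.2588, -0.9659); cell (2,2); t to first gridline: x 2.8591, y 0.4659 (then +3.8637 / +1.0353)
    (2,1) via y @ 0.4659
    (2,0) via y @ 1.5012  # hit
  → r_3 = 1.5012
beam 4: φ=0°, α=330°
  direction (0.8660, -0.5000); cell (2,2); t to first gridline: x 0.8545, y 0.9000 (then +1.1547 / +2.0000)
    (3,2) via x @ 0.8545
    (3,1) via y @ 0.9000
    (4,1) via x @ 2.0092  # hit
  → r_4 = 2.0092
beam 5: φ=45°, α=15°
  direction (0.9659, 0.2588); cell (2,2); t to first gridline: x 0.7661, y 2.1250 (then +1.0353 / +3.8637)
    (3,2) via x @ 0.7661
    (4,2) via x @ 1.8014
    (4,3) via y @ 2.1250  # hit
  → r_5 = 2.1250
beam 6: φ=90°, α=60°
  direction (0.5000, 0.8660); cell (2,2); t to first gridline: x 1.4800, y 0.6351 (then +2.0000 / +1.1547)
    (2,3) via y @ 0.6351
    (3,3) via x @ 1.4800
    (3,4) via y @ 1.7898  # hit
  → r_6 = 1.7898
beam 7: φ=135°, α=105°
  direction (-0.2588, 0.9659); cell (2,2); t to first gridline: x 1.0046, y 0.5694 (then +3.8637 / +1.0353)
    (2,3) via y @ 0.5694
    (1,3) via x @ 1.0046
    (1,4) via y @ 1.6047
    (1,5) via y @ 2.6400
    (1,6) via y @ 3.6752
    (1,7) via y @ 4.7105  # hit
  → r_7 = 4.7105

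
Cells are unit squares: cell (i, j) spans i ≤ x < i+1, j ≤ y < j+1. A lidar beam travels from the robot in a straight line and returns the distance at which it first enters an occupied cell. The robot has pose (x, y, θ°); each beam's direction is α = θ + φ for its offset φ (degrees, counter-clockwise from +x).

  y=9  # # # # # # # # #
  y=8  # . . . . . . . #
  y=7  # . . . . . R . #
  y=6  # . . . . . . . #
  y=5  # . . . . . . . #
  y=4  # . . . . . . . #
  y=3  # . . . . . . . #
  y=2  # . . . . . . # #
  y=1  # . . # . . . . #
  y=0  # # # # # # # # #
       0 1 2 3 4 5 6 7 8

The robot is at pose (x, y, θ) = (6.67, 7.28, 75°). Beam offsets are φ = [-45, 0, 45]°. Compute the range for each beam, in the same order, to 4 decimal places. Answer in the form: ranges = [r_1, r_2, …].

ranges = [1.5358, 1.7807, 1.9861]

beam 1: φ=-45°, α=30°
  cosα=0.8660 sinα=0.5000 | (6,7) | tMaxX 0.3811 tMaxY 1.4400 | tΔX 1.1547 tΔY 2.0000
    t=0.3811 [x] (7,7)
    t=1.4400 [y] (7,8)
    t=1.5358 [x] (8,8) — stop
  → r_1 = 1.5358
beam 2: φ=0°, α=75°
  cosα=0.2588 sinα=0.9659 | (6,7) | tMaxX 1.2750 tMaxY 0.7454 | tΔX 3.8637 tΔY 1.0353
    t=0.7454 [y] (6,8)
    t=1.2750 [x] (7,8)
    t=1.7807 [y] (7,9) — stop
  → r_2 = 1.7807
beam 3: φ=45°, α=120°
  cosα=-0.5000 sinα=0.8660 | (6,7) | tMaxX 1.3400 tMaxY 0.8314 | tΔX 2.0000 tΔY 1.1547
    t=0.8314 [y] (6,8)
    t=1.3400 [x] (5,8)
    t=1.9861 [y] (5,9) — stop
  → r_3 = 1.9861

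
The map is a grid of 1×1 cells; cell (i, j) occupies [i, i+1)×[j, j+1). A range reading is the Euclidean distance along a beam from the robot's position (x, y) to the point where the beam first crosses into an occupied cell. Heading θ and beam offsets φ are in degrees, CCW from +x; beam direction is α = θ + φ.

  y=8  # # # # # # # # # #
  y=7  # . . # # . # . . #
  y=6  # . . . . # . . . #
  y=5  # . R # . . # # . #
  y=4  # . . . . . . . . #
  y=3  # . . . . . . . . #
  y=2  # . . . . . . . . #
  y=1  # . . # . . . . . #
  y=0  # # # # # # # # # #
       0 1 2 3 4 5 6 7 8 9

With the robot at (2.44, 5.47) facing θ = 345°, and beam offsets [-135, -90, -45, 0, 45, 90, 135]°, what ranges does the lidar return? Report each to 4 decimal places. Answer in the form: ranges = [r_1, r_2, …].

beam 1: φ=-135°, α=210°
  d=(-0.8660,-0.5000)  start (2,5)  tX=0.5081 tY=0.9400  stride 1/|dx|=1.1547 1/|dy|=2.0000
    cross x-line → (1,5), t=0.5081
    cross y-line → (1,4), t=0.9400
    cross x-line → (0,4), t=1.6628 (wall)
  → r_1 = 1.6628
beam 2: φ=-90°, α=255°
  d=(-0.2588,-0.9659)  start (2,5)  tX=1.7000 tY=0.4866  stride 1/|dx|=3.8637 1/|dy|=1.0353
    cross y-line → (2,4), t=0.4866
    cross y-line → (2,3), t=1.5219
    cross x-line → (1,3), t=1.7000
    cross y-line → (1,2), t=2.5571
    cross y-line → (1,1), t=3.5924
    cross y-line → (1,0), t=4.6277 (wall)
  → r_2 = 4.6277
beam 3: φ=-45°, α=300°
  d=(0.5000,-0.8660)  start (2,5)  tX=1.1200 tY=0.5427  stride 1/|dx|=2.0000 1/|dy|=1.1547
    cross y-line → (2,4), t=0.5427
    cross x-line → (3,4), t=1.1200
    cross y-line → (3,3), t=1.6974
    cross y-line → (3,2), t=2.8521
    cross x-line → (4,2), t=3.1200
    cross y-line → (4,1), t=4.0068
    cross x-line → (5,1), t=5.1200
    cross y-line → (5,0), t=5.1615 (wall)
  → r_3 = 5.1615
beam 4: φ=0°, α=345°
  d=(0.9659,-0.2588)  start (2,5)  tX=0.5798 tY=1.8159  stride 1/|dx|=1.0353 1/|dy|=3.8637
    cross x-line → (3,5), t=0.5798 (wall)
  → r_4 = 0.5798
beam 5: φ=45°, α=30°
  d=(0.8660,0.5000)  start (2,5)  tX=0.6466 tY=1.0600  stride 1/|dx|=1.1547 1/|dy|=2.0000
    cross x-line → (3,5), t=0.6466 (wall)
  → r_5 = 0.6466
beam 6: φ=90°, α=75°
  d=(0.2588,0.9659)  start (2,5)  tX=2.1637 tY=0.5487  stride 1/|dx|=3.8637 1/|dy|=1.0353
    cross y-line → (2,6), t=0.5487
    cross y-line → (2,7), t=1.5840
    cross x-line → (3,7), t=2.1637 (wall)
  → r_6 = 2.1637
beam 7: φ=135°, α=120°
  d=(-0.5000,0.8660)  start (2,5)  tX=0.8800 tY=0.6120  stride 1/|dx|=2.0000 1/|dy|=1.1547
    cross y-line → (2,6), t=0.6120
    cross x-line → (1,6), t=0.8800
    cross y-line → (1,7), t=1.7667
    cross x-line → (0,7), t=2.8800 (wall)
  → r_7 = 2.8800

ranges = [1.6628, 4.6277, 5.1615, 0.5798, 0.6466, 2.1637, 2.8800]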